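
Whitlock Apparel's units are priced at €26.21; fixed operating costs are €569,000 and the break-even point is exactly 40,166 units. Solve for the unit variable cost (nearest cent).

€12.04

At break-even, FC = Q × (P − VC), so P − VC = €569,000 ÷ 40,166 = €14.1662.
Variable cost per unit = €26.21 − €14.1662 = €12.04.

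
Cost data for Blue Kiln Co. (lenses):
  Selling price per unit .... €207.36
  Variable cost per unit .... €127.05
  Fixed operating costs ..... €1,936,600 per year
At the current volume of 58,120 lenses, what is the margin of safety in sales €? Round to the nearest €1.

€7,051,472

Each unit contributes €207.36 − €127.05 = €80.31. Break-even units = €1,936,600 ÷ €80.31 = 24,114.06; break-even revenue = 24,114.06 × €207.36 = €5,000,291.07.
Current sales = 58,120 × €207.36 = €12,051,763.20.
Margin of safety = €12,051,763.20 − €5,000,291.07 = €7,051,472.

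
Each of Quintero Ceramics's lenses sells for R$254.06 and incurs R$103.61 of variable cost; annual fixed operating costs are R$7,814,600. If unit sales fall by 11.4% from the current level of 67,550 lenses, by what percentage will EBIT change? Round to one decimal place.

At 67,550 units, contribution = 67,550 × R$150.45 = R$10,162,897.50.
EBIT = R$10,162,897.50 − R$7,814,600 = R$2,348,297.50.
Degree of operating leverage = R$10,162,897.50 / R$2,348,297.50 = 4.3278.
Operating income changes by 4.3278 × -11.4% = -49.3%.

-49.3%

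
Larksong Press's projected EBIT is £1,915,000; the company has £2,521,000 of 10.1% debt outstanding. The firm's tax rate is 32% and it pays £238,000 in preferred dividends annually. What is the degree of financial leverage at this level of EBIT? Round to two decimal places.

Annual interest charges come to £254,621.00.
Preferred dividends grossed up pre-tax: £238,000 / (1 − 0.32) = £350,000.00.
DFL = EBIT ÷ [EBIT − I − D_p/(1−t)] = £1,915,000 ÷ [£1,915,000 − £254,621.00 − £350,000.00] = £1,915,000 ÷ £1,310,379.00 = 1.4614.

1.46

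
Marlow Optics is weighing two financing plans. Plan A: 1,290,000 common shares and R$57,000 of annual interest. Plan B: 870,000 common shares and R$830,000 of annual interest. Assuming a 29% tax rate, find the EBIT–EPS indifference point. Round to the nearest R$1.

At indifference, (EBIT − 57,000)(1 − t)/1,290,000 = (EBIT − 830,000)(1 − t)/870,000.
The (1 − t) factor cancels: (EBIT − 57,000) × 870,000 = (EBIT − 830,000) × 1,290,000.
EBIT × (1,290,000 − 870,000) = 830,000 × 1,290,000 − 57,000 × 870,000 = 1,021,110,000,000, so EBIT = 1,021,110,000,000 ÷ 420,000 = 2,431,214.29.

R$2,431,214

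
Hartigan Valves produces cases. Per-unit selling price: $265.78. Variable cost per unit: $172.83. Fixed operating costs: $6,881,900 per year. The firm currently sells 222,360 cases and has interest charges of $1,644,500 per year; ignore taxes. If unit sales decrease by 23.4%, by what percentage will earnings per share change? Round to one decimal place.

At 222,360 units, contribution = 222,360 × $92.95 = $20,668,362.00.
EBIT = $20,668,362.00 − $6,881,900 = $13,786,462.00.
After interest of $1,644,500.00, pre-tax earnings = $12,141,962.00.
DCL = total CM / (EBIT − I) = $20,668,362.00 / $12,141,962.00 = 1.7022.
%ΔEPS = DCL × %ΔSales = 1.7022 × -23.4% = -39.8%.

-39.8%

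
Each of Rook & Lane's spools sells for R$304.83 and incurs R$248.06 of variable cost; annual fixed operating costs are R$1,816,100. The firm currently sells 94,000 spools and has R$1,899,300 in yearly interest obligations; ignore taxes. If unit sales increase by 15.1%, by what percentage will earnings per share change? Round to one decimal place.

Contribution at this volume is 94,000 × R$56.77 = R$5,336,380.00.
Operating income = contribution − fixed costs = R$5,336,380.00 − R$1,816,100 = R$3,520,280.00.
Interest = R$1,899,300.00, so EBIT − I = R$1,620,980.00.
Degree of combined leverage = contribution ÷ (EBIT − I) = R$5,336,380.00 ÷ R$1,620,980.00 = 3.2921.
%ΔEPS = DCL × %ΔSales = 3.2921 × +15.1% = +49.7%.

+49.7%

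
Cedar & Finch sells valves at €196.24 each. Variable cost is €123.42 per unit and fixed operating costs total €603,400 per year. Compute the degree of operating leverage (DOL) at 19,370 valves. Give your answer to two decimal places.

At 19,370 units, contribution = 19,370 × €72.82 = €1,410,523.40.
EBIT = €1,410,523.40 − €603,400 = €807,123.40.
So DOL = total CM / EBIT = €1,410,523.40 / €807,123.40 = 1.7476.

1.75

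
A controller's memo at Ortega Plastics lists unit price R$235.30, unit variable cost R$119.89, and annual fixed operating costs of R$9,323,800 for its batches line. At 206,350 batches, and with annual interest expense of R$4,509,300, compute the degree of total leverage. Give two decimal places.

2.39

At 206,350 units, contribution = 206,350 × R$115.41 = R$23,814,853.50.
Operating income = contribution − fixed costs = R$23,814,853.50 − R$9,323,800 = R$14,491,053.50. Interest = R$4,509,300.00.
DOL = R$23,814,853.50 ÷ R$14,491,053.50 = 1.6434; DFL = R$14,491,053.50 ÷ R$9,981,753.50 = 1.4518.
DCL = DOL × DFL = 1.6434 × 1.4518 = 2.3859.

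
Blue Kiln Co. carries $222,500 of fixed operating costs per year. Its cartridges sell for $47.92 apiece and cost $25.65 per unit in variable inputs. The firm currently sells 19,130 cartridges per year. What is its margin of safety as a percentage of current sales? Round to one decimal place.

Each unit contributes $47.92 − $25.65 = $22.27. Break-even units = $222,500 ÷ $22.27 = 9,991.02; break-even revenue = 9,991.02 × $47.92 = $478,769.65.
Current sales = 19,130 × $47.92 = $916,709.60.
Margin of safety = ($916,709.60 − $478,769.65) ÷ $916,709.60 = 47.8%.

47.8%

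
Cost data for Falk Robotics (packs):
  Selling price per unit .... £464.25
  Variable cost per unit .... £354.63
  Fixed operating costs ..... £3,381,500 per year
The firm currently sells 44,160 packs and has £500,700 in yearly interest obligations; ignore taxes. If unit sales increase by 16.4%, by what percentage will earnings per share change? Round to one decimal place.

+82.8%

Total contribution margin = 44,160 × £109.62 = £4,840,819.20.
Operating income = contribution − fixed costs = £4,840,819.20 − £3,381,500 = £1,459,319.20.
After interest of £500,700.00, pre-tax earnings = £958,619.20.
DCL = total CM / (EBIT − I) = £4,840,819.20 / £958,619.20 = 5.0498.
EPS therefore changes by 5.0498 × (+16.4%) = +82.8%.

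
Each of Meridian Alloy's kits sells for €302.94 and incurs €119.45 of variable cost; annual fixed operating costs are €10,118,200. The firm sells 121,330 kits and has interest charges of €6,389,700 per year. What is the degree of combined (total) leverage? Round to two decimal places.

3.87

At 121,330 units, contribution = 121,330 × €183.49 = €22,262,841.70.
Subtracting fixed costs: EBIT = €22,262,841.70 − €10,118,200 = €12,144,641.70. Interest = €6,389,700.00.
DOL = €22,262,841.70 ÷ €12,144,641.70 = 1.8331; DFL = €12,144,641.70 ÷ €5,754,941.70 = 2.1103.
Combined leverage = 1.8331 × 2.1103 = 3.8684.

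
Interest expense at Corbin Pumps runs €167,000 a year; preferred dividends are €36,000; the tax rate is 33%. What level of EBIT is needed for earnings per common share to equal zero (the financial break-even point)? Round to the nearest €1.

Preferred dividends are paid after tax, so their pre-tax equivalent is €36,000 ÷ (1 − 0.33) = €53,731.34.
EPS = 0 when EBIT covers interest plus the pre-tax preferred burden: €167,000 + €53,731.34 = €220,731.34.

€220,731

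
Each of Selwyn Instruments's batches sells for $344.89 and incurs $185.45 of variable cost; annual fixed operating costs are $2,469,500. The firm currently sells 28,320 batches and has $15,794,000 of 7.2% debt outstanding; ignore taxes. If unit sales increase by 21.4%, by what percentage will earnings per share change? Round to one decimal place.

Total contribution margin = 28,320 × $159.44 = $4,515,340.80.
EBIT = $4,515,340.80 − $2,469,500 = $2,045,840.80.
Interest = $1,137,168.00, so EBIT − I = $908,672.80.
Degree of combined leverage = contribution ÷ (EBIT − I) = $4,515,340.80 ÷ $908,672.80 = 4.9692.
EPS therefore changes by 4.9692 × (+21.4%) = +106.3%.

+106.3%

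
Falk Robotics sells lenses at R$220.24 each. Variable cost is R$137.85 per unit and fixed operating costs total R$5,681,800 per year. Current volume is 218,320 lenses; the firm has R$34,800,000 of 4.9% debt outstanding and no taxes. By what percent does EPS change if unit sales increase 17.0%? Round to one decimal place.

At 218,320 units, contribution = 218,320 × R$82.39 = R$17,987,384.80.
Subtracting fixed costs: EBIT = R$17,987,384.80 − R$5,681,800 = R$12,305,584.80.
After interest of R$1,705,200.00, pre-tax earnings = R$10,600,384.80.
DCL = total CM / (EBIT − I) = R$17,987,384.80 / R$10,600,384.80 = 1.6969.
%ΔEPS = DCL × %ΔSales = 1.6969 × +17.0% = +28.8%.

+28.8%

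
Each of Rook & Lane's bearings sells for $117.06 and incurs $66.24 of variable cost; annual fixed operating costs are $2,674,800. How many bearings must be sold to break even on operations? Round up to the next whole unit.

52,633 bearings

Unit CM = price − variable cost = $117.06 − $66.24 = $50.82.
Break-even volume = fixed costs ÷ CM per unit = $2,674,800 ÷ $50.82 = 52,632.82, so 52,633 bearings.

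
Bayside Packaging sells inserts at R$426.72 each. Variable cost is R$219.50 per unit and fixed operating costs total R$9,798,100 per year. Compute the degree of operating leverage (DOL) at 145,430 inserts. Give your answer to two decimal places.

1.48

Total contribution margin = 145,430 × R$207.22 = R$30,136,004.60.
EBIT = R$30,136,004.60 − R$9,798,100 = R$20,337,904.60.
Degree of operating leverage = R$30,136,004.60 / R$20,337,904.60 = 1.4818.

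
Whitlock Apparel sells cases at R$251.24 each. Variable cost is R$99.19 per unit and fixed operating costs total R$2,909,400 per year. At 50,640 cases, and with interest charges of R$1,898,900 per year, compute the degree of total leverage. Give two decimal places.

Total contribution margin = 50,640 × R$152.05 = R$7,699,812.00.
EBIT = R$7,699,812.00 − R$2,909,400 = R$4,790,412.00. Interest = R$1,898,900.00.
DOL = R$7,699,812.00 ÷ R$4,790,412.00 = 1.6073; DFL = R$4,790,412.00 ÷ R$2,891,512.00 = 1.6567.
DCL = DOL × DFL = 1.6073 × 1.6567 = 2.6628.

2.66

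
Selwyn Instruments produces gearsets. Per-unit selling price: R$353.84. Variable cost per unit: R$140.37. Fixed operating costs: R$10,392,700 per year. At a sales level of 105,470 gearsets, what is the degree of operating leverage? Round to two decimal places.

Total contribution margin = 105,470 × R$213.47 = R$22,514,680.90.
EBIT = R$22,514,680.90 − R$10,392,700 = R$12,121,980.90.
DOL = contribution ÷ EBIT = R$22,514,680.90 ÷ R$12,121,980.90 = 1.8573.

1.86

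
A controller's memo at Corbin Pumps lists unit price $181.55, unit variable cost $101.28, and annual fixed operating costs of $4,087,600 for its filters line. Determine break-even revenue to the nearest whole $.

Contribution margin per unit = $181.55 − $101.28 = $80.27, a CM ratio of $80.27 ÷ $181.55 = 0.4421.
Break-even sales = FC ÷ CM ratio = $4,087,600 × $181.55 / $80.27 = $9,245,095.

$9,245,095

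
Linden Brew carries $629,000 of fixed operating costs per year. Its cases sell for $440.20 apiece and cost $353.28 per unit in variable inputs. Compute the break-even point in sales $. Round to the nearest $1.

Contribution margin per unit = $440.20 − $353.28 = $86.92, a CM ratio of $86.92 ÷ $440.20 = 0.1975.
Break-even sales = FC ÷ CM ratio = $629,000 × $440.20 / $86.92 = $3,185,525.

$3,185,525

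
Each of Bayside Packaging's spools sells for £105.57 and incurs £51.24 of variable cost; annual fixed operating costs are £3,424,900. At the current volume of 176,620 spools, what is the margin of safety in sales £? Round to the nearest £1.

£11,990,763

Each unit contributes £105.57 − £51.24 = £54.33. Break-even units = £3,424,900 ÷ £54.33 = 63,038.84; break-even revenue = 63,038.84 × £105.57 = £6,655,009.99.
Actual sales revenue = 176,620 × £105.57 = £18,645,773.40.
Margin of safety = £18,645,773.40 − £6,655,009.99 = £11,990,763.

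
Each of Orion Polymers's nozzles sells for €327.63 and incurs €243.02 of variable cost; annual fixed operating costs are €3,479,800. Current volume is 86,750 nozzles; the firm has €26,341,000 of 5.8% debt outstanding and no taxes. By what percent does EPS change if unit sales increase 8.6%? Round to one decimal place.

Contribution at this volume is 86,750 × €84.61 = €7,339,917.50.
Operating income = contribution − fixed costs = €7,339,917.50 − €3,479,800 = €3,860,117.50.
Interest = €1,527,778.00, so EBIT − I = €2,332,339.50.
Degree of combined leverage = contribution ÷ (EBIT − I) = €7,339,917.50 ÷ €2,332,339.50 = 3.1470.
EPS therefore changes by 3.1470 × (+8.6%) = +27.1%.

+27.1%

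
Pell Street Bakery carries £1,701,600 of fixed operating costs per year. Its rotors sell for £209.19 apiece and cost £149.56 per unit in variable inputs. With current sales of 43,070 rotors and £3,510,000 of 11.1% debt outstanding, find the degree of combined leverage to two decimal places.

5.38

Total contribution margin = 43,070 × £59.63 = £2,568,264.10.
EBIT = £2,568,264.10 − £1,701,600 = £866,664.10. Interest = £389,610.00.
DOL = £2,568,264.10 ÷ £866,664.10 = 2.9634; DFL = £866,664.10 ÷ £477,054.10 = 1.8167.
Combined leverage = 2.9634 × 1.8167 = 5.3836.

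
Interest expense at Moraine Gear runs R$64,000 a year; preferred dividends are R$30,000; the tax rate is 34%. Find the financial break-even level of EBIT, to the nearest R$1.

Grossing the preferred dividend up to pre-tax terms: R$30,000 / (1 − 0.34) = R$45,454.55.
EPS = 0 when EBIT covers interest plus the pre-tax preferred burden: R$64,000 + R$45,454.55 = R$109,454.55.

R$109,455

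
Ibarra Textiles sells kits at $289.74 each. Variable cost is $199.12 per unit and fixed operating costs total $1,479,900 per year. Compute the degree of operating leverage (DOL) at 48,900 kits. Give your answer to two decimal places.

Contribution at this volume is 48,900 × $90.62 = $4,431,318.00.
EBIT = $4,431,318.00 − $1,479,900 = $2,951,418.00.
DOL = contribution ÷ EBIT = $4,431,318.00 ÷ $2,951,418.00 = 1.5014.

1.50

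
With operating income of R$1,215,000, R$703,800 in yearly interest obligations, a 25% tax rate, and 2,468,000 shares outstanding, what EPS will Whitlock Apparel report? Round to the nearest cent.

R$0.16

Interest = R$703,800.00, so EBT = R$1,215,000 − R$703,800.00 = R$511,200.00.
Net income = R$511,200.00 × (1 − 0.25) = R$383,400.00.
EPS = R$383,400.00 ÷ 2,468,000 = R$0.16.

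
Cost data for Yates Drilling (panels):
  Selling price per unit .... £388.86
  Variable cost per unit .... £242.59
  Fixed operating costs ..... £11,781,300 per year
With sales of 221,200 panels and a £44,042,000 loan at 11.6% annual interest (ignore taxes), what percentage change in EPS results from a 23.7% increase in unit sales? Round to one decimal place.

At 221,200 units, contribution = 221,200 × £146.27 = £32,354,924.00.
Subtracting fixed costs: EBIT = £32,354,924.00 − £11,781,300 = £20,573,624.00.
After interest of £5,108,872.00, pre-tax earnings = £15,464,752.00.
DCL = total CM / (EBIT − I) = £32,354,924.00 / £15,464,752.00 = 2.0922.
%ΔEPS = DCL × %ΔSales = 2.0922 × +23.7% = +49.6%.

+49.6%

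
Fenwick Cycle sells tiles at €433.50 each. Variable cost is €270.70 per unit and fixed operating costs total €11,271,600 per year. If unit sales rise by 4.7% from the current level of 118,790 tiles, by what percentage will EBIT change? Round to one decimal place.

At 118,790 units, contribution = 118,790 × €162.80 = €19,339,012.00.
Subtracting fixed costs: EBIT = €19,339,012.00 − €11,271,600 = €8,067,412.00.
So DOL = total CM / EBIT = €19,339,012.00 / €8,067,412.00 = 2.3972.
So EBIT moves 2.3972 × (+4.7%) = +11.3%.

+11.3%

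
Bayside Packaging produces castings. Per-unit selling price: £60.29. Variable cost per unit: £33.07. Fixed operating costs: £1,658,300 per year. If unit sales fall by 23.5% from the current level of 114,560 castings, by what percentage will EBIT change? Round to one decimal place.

-50.2%

Contribution at this volume is 114,560 × £27.22 = £3,118,323.20.
Operating income = contribution − fixed costs = £3,118,323.20 − £1,658,300 = £1,460,023.20.
Degree of operating leverage = £3,118,323.20 / £1,460,023.20 = 2.1358.
So EBIT moves 2.1358 × (-23.5%) = -50.2%.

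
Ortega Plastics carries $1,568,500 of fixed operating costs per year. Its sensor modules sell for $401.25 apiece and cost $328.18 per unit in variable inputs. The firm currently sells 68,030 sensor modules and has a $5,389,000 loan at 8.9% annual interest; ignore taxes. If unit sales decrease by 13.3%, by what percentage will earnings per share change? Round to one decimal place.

Total contribution margin = 68,030 × $73.07 = $4,970,952.10.
Subtracting fixed costs: EBIT = $4,970,952.10 − $1,568,500 = $3,402,452.10.
Interest = $479,621.00, so EBIT − I = $2,922,831.10.
DCL = total CM / (EBIT − I) = $4,970,952.10 / $2,922,831.10 = 1.7007.
%ΔEPS = DCL × %ΔSales = 1.7007 × -13.3% = -22.6%.

-22.6%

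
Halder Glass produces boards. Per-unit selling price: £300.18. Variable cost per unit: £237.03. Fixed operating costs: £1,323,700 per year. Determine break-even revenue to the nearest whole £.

Contribution margin per unit = £300.18 − £237.03 = £63.15, a CM ratio of £63.15 ÷ £300.18 = 0.2104.
Break-even sales = FC ÷ CM ratio = £1,323,700 × £300.18 / £63.15 = £6,292,134.

£6,292,134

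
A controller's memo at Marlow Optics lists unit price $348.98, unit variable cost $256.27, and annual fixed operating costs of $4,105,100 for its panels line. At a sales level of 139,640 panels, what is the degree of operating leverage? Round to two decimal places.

1.46

Contribution at this volume is 139,640 × $92.71 = $12,946,024.40.
EBIT = $12,946,024.40 − $4,105,100 = $8,840,924.40.
Degree of operating leverage = $12,946,024.40 / $8,840,924.40 = 1.4643.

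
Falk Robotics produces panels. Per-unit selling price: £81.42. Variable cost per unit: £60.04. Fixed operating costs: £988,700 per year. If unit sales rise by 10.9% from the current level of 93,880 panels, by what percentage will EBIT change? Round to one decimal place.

At 93,880 units, contribution = 93,880 × £21.38 = £2,007,154.40.
EBIT = £2,007,154.40 − £988,700 = £1,018,454.40.
DOL = contribution ÷ EBIT = £2,007,154.40 ÷ £1,018,454.40 = 1.9708.
%ΔEBIT = DOL × %ΔSales = 1.9708 × +10.9% = +21.5%.

+21.5%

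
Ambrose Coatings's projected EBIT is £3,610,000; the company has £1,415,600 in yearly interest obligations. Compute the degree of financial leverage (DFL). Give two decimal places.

Interest = £1,415,600.00.
Degree of financial leverage = EBIT / (EBIT − interest) = £3,610,000 / £2,194,400.00 = 1.6451.

1.65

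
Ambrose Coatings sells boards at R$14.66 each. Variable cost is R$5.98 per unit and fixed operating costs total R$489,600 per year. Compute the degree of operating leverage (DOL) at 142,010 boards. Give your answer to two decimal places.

1.66

Contribution at this volume is 142,010 × R$8.68 = R$1,232,646.80.
Subtracting fixed costs: EBIT = R$1,232,646.80 − R$489,600 = R$743,046.80.
So DOL = total CM / EBIT = R$1,232,646.80 / R$743,046.80 = 1.6589.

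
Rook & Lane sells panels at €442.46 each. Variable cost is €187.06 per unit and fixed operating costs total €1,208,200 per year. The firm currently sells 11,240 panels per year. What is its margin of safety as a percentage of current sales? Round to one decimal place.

57.9%

Unit CM = price − variable cost = €442.46 − €187.06 = €255.40. Break-even units = €1,208,200 ÷ €255.40 = 4,730.62; break-even revenue = 4,730.62 × €442.46 = €2,093,109.52.
Actual sales revenue = 11,240 × €442.46 = €4,973,250.40.
Margin of safety = (€4,973,250.40 − €2,093,109.52) ÷ €4,973,250.40 = 57.9%.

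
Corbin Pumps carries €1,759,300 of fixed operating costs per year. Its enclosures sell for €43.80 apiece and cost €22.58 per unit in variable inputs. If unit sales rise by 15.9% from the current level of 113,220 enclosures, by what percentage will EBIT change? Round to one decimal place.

At 113,220 units, contribution = 113,220 × €21.22 = €2,402,528.40.
Subtracting fixed costs: EBIT = €2,402,528.40 − €1,759,300 = €643,228.40.
So DOL = total CM / EBIT = €2,402,528.40 / €643,228.40 = 3.7351.
%ΔEBIT = DOL × %ΔSales = 3.7351 × +15.9% = +59.4%.

+59.4%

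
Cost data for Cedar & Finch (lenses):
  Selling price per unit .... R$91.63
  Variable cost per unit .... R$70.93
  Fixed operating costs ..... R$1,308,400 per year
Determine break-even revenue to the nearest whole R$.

R$5,791,724

Contribution margin per unit = R$91.63 − R$70.93 = R$20.70, a CM ratio of R$20.70 ÷ R$91.63 = 0.2259.
Break-even revenue = fixed costs × price ÷ CM = R$1,308,400 × R$91.63 ÷ R$20.70 = R$5,791,724.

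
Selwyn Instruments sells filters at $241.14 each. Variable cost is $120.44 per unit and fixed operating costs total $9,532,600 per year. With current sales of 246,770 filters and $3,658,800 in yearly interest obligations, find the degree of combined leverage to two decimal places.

Total contribution margin = 246,770 × $120.70 = $29,785,139.00.
Operating income = contribution − fixed costs = $29,785,139.00 − $9,532,600 = $20,252,539.00. Interest = $3,658,800.00, so EBIT − I = $16,593,739.00.
Degree of total leverage = total CM / (EBIT − interest) = $29,785,139.00 / $16,593,739.00 = 1.7950.

1.79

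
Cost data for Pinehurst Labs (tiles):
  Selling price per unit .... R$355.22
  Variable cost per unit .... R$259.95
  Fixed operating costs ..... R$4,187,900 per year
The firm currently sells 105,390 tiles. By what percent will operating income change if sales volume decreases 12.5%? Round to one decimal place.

-21.4%

Total contribution margin = 105,390 × R$95.27 = R$10,040,505.30.
Operating income = contribution − fixed costs = R$10,040,505.30 − R$4,187,900 = R$5,852,605.30.
DOL = contribution ÷ EBIT = R$10,040,505.30 ÷ R$5,852,605.30 = 1.7156.
Operating income changes by 1.7156 × -12.5% = -21.4%.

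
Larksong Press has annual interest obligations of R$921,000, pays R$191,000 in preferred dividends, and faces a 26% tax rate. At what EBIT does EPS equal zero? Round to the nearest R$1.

R$1,179,108

Preferred dividends are paid after tax, so their pre-tax equivalent is R$191,000 ÷ (1 − 0.26) = R$258,108.11.
EPS = 0 when EBIT covers interest plus the pre-tax preferred burden: R$921,000 + R$258,108.11 = R$1,179,108.11.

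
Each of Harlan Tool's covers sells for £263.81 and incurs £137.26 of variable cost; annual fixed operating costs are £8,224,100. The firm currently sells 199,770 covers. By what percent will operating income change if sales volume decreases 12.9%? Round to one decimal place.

At 199,770 units, contribution = 199,770 × £126.55 = £25,280,893.50.
Operating income = contribution − fixed costs = £25,280,893.50 − £8,224,100 = £17,056,793.50.
Degree of operating leverage = £25,280,893.50 / £17,056,793.50 = 1.4822.
So EBIT moves 1.4822 × (-12.9%) = -19.1%.

-19.1%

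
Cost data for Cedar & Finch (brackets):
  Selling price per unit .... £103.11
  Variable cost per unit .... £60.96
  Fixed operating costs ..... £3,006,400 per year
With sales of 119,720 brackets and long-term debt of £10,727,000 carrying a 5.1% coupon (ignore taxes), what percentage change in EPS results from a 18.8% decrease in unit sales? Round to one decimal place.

At 119,720 units, contribution = 119,720 × £42.15 = £5,046,198.00.
EBIT = £5,046,198.00 − £3,006,400 = £2,039,798.00.
Interest = £547,077.00, so EBIT − I = £1,492,721.00.
Degree of combined leverage = contribution ÷ (EBIT − I) = £5,046,198.00 ÷ £1,492,721.00 = 3.3805.
EPS therefore changes by 3.3805 × (-18.8%) = -63.6%.

-63.6%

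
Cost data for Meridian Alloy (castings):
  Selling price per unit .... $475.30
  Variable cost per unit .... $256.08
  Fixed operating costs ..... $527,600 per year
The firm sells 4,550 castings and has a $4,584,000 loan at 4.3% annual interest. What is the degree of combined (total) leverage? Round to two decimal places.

3.66

Total contribution margin = 4,550 × $219.22 = $997,451.00.
EBIT = $997,451.00 − $527,600 = $469,851.00. Interest = $197,112.00.
DOL = $997,451.00 ÷ $469,851.00 = 2.1229; DFL = $469,851.00 ÷ $272,739.00 = 1.7227.
Combined leverage = 2.1229 × 1.7227 = 3.6571.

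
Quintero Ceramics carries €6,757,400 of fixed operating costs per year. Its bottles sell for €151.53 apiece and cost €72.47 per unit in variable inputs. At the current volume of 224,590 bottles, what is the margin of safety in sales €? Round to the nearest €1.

€21,080,582

Contribution margin per unit = €151.53 − €72.47 = €79.06. Break-even units = €6,757,400 ÷ €79.06 = 85,471.79; break-even revenue = 85,471.79 × €151.53 = €12,951,540.88.
Current sales = 224,590 × €151.53 = €34,032,122.70.
Margin of safety = €34,032,122.70 − €12,951,540.88 = €21,080,582.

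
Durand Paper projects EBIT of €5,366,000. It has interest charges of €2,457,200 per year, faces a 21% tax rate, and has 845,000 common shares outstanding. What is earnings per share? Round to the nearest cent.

Interest = €2,457,200.00, so EBT = €5,366,000 − €2,457,200.00 = €2,908,800.00.
Net income = €2,908,800.00 × (1 − 0.21) = €2,297,952.00.
Per share: €2,297,952.00 / 845,000 shares = €2.72.

€2.72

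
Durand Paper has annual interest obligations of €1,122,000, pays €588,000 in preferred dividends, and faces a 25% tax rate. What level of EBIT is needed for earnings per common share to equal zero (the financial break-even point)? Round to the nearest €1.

€1,906,000

Grossing the preferred dividend up to pre-tax terms: €588,000 / (1 − 0.25) = €784,000.00.
EPS = 0 when EBIT covers interest plus the pre-tax preferred burden: €1,122,000 + €784,000.00 = €1,906,000.00.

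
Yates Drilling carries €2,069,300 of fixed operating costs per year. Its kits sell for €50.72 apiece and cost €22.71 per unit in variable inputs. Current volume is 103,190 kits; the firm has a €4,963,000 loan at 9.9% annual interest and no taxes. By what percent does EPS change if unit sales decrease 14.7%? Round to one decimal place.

At 103,190 units, contribution = 103,190 × €28.01 = €2,890,351.90.
Operating income = contribution − fixed costs = €2,890,351.90 − €2,069,300 = €821,051.90.
Interest = €491,337.00, so EBIT − I = €329,714.90.
Degree of combined leverage = contribution ÷ (EBIT − I) = €2,890,351.90 ÷ €329,714.90 = 8.7662.
%ΔEPS = DCL × %ΔSales = 8.7662 × -14.7% = -128.9%.

-128.9%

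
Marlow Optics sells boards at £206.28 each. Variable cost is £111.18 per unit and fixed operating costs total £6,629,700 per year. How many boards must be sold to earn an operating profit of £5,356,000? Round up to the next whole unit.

126,033 boards

Contribution margin per unit = £206.28 − £111.18 = £95.10.
Required volume = (fixed costs + target profit) ÷ CM = (£6,629,700 + £5,356,000) ÷ £95.10 = 126,032.60, so 126,033 boards.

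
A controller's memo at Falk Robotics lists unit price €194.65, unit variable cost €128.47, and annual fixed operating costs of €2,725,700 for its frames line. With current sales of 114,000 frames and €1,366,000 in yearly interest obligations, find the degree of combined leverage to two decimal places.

2.19

Total contribution margin = 114,000 × €66.18 = €7,544,520.00.
Operating income = contribution − fixed costs = €7,544,520.00 − €2,725,700 = €4,818,820.00. Interest = €1,366,000.00.
DOL = €7,544,520.00 ÷ €4,818,820.00 = 1.5656; DFL = €4,818,820.00 ÷ €3,452,820.00 = 1.3956.
Combined leverage = 1.5656 × 1.3956 = 2.1850.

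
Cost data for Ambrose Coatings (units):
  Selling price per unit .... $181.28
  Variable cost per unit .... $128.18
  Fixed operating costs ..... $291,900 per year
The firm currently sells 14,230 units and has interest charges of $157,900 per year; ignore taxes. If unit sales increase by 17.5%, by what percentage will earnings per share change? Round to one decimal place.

+43.2%

Contribution at this volume is 14,230 × $53.10 = $755,613.00.
EBIT = $755,613.00 − $291,900 = $463,713.00.
Interest = $157,900.00, so EBIT − I = $305,813.00.
Degree of combined leverage = contribution ÷ (EBIT − I) = $755,613.00 ÷ $305,813.00 = 2.4708.
%ΔEPS = DCL × %ΔSales = 2.4708 × +17.5% = +43.2%.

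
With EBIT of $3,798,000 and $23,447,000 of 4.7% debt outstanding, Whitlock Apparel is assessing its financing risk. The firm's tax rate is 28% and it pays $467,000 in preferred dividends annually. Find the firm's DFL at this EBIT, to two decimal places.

Annual interest charges come to $1,102,009.00.
Preferred dividends grossed up pre-tax: $467,000 / (1 − 0.28) = $648,611.11.
DFL = EBIT ÷ [EBIT − I − D_p/(1−t)] = $3,798,000 ÷ [$3,798,000 − $1,102,009.00 − $648,611.11] = $3,798,000 ÷ $2,047,379.89 = 1.8551.

1.86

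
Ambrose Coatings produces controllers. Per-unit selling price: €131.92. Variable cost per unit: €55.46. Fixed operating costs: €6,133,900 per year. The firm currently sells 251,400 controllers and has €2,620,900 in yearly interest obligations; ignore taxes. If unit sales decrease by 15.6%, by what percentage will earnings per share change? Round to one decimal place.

Total contribution margin = 251,400 × €76.46 = €19,222,044.00.
EBIT = €19,222,044.00 − €6,133,900 = €13,088,144.00.
Interest = €2,620,900.00, so EBIT − I = €10,467,244.00.
Degree of combined leverage = contribution ÷ (EBIT − I) = €19,222,044.00 ÷ €10,467,244.00 = 1.8364.
%ΔEPS = DCL × %ΔSales = 1.8364 × -15.6% = -28.6%.

-28.6%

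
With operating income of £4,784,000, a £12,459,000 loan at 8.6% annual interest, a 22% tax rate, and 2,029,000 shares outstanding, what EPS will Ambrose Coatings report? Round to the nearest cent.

Interest = £1,071,474.00, so EBT = £4,784,000 − £1,071,474.00 = £3,712,526.00.
Net income = £3,712,526.00 × (1 − 0.22) = £2,895,770.28.
EPS = £2,895,770.28 ÷ 2,029,000 = £1.43.

£1.43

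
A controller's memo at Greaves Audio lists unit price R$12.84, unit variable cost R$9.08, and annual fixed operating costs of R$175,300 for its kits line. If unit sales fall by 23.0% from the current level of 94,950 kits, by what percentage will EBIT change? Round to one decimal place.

-45.2%

Contribution at this volume is 94,950 × R$3.76 = R$357,012.00.
Subtracting fixed costs: EBIT = R$357,012.00 − R$175,300 = R$181,712.00.
DOL = contribution ÷ EBIT = R$357,012.00 ÷ R$181,712.00 = 1.9647.
%ΔEBIT = DOL × %ΔSales = 1.9647 × -23.0% = -45.2%.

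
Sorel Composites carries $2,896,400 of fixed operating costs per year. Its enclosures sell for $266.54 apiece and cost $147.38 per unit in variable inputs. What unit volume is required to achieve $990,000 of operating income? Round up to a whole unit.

Contribution margin per unit = $266.54 − $147.38 = $119.16.
Required volume = (fixed costs + target profit) ÷ CM = ($2,896,400 + $990,000) ÷ $119.16 = 32,614.97, so 32,615 enclosures.

32,615 enclosures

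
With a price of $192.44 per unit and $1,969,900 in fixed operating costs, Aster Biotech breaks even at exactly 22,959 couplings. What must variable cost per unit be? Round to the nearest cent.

Contribution per unit must be FC / Q = $1,969,900 / 22,959 = $85.8008.
Hence VC = price − CM = $192.44 − $85.8008 = $106.64.

$106.64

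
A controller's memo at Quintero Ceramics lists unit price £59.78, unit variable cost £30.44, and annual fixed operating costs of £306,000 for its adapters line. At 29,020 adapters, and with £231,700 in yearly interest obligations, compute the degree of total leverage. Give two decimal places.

2.71

Total contribution margin = 29,020 × £29.34 = £851,446.80.
Subtracting fixed costs: EBIT = £851,446.80 − £306,000 = £545,446.80. Interest = £231,700.00, so EBIT − I = £313,746.80.
DCL = contribution ÷ (EBIT − I) = £851,446.80 ÷ £313,746.80 = 2.7138.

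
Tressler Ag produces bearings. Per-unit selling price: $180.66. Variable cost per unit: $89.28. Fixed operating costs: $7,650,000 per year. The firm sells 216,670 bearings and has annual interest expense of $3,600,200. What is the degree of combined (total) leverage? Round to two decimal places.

2.32

At 216,670 units, contribution = 216,670 × $91.38 = $19,799,304.60.
Subtracting fixed costs: EBIT = $19,799,304.60 − $7,650,000 = $12,149,304.60. Interest = $3,600,200.00, so EBIT − I = $8,549,104.60.
DCL = contribution ÷ (EBIT − I) = $19,799,304.60 ÷ $8,549,104.60 = 2.3160.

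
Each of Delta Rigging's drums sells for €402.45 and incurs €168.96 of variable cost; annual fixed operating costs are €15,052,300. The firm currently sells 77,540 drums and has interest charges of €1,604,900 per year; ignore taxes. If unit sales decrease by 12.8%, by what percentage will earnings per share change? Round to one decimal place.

-160.1%

Contribution at this volume is 77,540 × €233.49 = €18,104,814.60.
Operating income = contribution − fixed costs = €18,104,814.60 − €15,052,300 = €3,052,514.60.
Interest = €1,604,900.00, so EBIT − I = €1,447,614.60.
DCL = total CM / (EBIT − I) = €18,104,814.60 / €1,447,614.60 = 12.5067.
%ΔEPS = DCL × %ΔSales = 12.5067 × -12.8% = -160.1%.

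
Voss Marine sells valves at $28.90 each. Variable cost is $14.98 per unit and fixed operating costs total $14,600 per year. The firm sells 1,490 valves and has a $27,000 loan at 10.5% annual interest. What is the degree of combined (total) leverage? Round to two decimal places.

At 1,490 units, contribution = 1,490 × $13.92 = $20,740.80.
EBIT = $20,740.80 − $14,600 = $6,140.80. Interest = $2,835.00, so EBIT − I = $3,305.80.
DCL = contribution ÷ (EBIT − I) = $20,740.80 ÷ $3,305.80 = 6.2741.

6.27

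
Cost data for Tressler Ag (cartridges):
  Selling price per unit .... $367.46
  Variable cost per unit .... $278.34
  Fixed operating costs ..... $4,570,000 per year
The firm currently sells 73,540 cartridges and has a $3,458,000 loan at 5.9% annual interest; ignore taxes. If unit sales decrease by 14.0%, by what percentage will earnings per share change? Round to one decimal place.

At 73,540 units, contribution = 73,540 × $89.12 = $6,553,884.80.
EBIT = $6,553,884.80 − $4,570,000 = $1,983,884.80.
Interest = $204,022.00, so EBIT − I = $1,779,862.80.
DCL = total CM / (EBIT − I) = $6,553,884.80 / $1,779,862.80 = 3.6822.
EPS therefore changes by 3.6822 × (-14.0%) = -51.6%.

-51.6%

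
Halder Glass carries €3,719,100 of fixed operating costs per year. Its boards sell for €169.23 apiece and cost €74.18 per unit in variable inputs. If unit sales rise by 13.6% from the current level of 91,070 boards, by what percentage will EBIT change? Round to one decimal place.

+23.8%

Total contribution margin = 91,070 × €95.05 = €8,656,203.50.
Subtracting fixed costs: EBIT = €8,656,203.50 − €3,719,100 = €4,937,103.50.
Degree of operating leverage = €8,656,203.50 / €4,937,103.50 = 1.7533.
So EBIT moves 1.7533 × (+13.6%) = +23.8%.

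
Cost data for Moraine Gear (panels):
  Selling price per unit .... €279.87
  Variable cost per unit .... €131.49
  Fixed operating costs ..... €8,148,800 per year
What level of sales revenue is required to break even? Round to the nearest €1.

CM per unit = €279.87 − €131.49 = €148.38; CM ratio = €148.38 / €279.87 = 0.5302.
Break-even sales = FC ÷ CM ratio = €8,148,800 × €279.87 / €148.38 = €15,370,027.

€15,370,027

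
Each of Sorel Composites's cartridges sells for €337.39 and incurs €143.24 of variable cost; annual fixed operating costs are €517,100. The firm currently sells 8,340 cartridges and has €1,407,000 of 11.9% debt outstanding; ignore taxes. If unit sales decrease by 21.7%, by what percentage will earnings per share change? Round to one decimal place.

-37.6%

Contribution at this volume is 8,340 × €194.15 = €1,619,211.00.
Operating income = contribution − fixed costs = €1,619,211.00 − €517,100 = €1,102,111.00.
Interest = €167,433.00, so EBIT − I = €934,678.00.
DCL = total CM / (EBIT − I) = €1,619,211.00 / €934,678.00 = 1.7324.
%ΔEPS = DCL × %ΔSales = 1.7324 × -21.7% = -37.6%.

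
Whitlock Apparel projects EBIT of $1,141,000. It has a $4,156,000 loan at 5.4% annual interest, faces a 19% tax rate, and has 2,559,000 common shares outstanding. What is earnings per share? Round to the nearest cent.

$0.29

Pre-tax income = $1,141,000 − $224,424.00 = $916,576.00.
Net income = $916,576.00 × (1 − 0.19) = $742,426.56.
EPS = $742,426.56 ÷ 2,559,000 = $0.29.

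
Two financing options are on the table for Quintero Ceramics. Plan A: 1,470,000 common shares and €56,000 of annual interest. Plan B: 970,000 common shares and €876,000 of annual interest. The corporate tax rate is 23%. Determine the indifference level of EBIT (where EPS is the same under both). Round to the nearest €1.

At indifference, (EBIT − 56,000)(1 − t)/1,470,000 = (EBIT − 876,000)(1 − t)/970,000.
The (1 − t) factor cancels: (EBIT − 56,000) × 970,000 = (EBIT − 876,000) × 1,470,000.
Solving, EBIT = (876,000·1,470,000 − 56,000·970,000) / (1,470,000 − 970,000) = 1,233,400,000,000 / 500,000 = 2,466,800.00.

€2,466,800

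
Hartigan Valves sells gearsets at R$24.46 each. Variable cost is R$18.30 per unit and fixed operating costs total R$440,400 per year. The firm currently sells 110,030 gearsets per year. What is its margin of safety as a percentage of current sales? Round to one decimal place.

35.0%

Each unit contributes R$24.46 − R$18.30 = R$6.16. Break-even units = R$440,400 ÷ R$6.16 = 71,493.51; break-even revenue = 71,493.51 × R$24.46 = R$1,748,731.17.
Actual sales revenue = 110,030 × R$24.46 = R$2,691,333.80.
Margin of safety = (R$2,691,333.80 − R$1,748,731.17) ÷ R$2,691,333.80 = 35.0%.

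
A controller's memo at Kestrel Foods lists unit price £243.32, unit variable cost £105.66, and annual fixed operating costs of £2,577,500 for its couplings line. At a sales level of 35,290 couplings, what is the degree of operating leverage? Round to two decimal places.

Total contribution margin = 35,290 × £137.66 = £4,858,021.40.
Operating income = contribution − fixed costs = £4,858,021.40 − £2,577,500 = £2,280,521.40.
DOL = contribution ÷ EBIT = £4,858,021.40 ÷ £2,280,521.40 = 2.1302.

2.13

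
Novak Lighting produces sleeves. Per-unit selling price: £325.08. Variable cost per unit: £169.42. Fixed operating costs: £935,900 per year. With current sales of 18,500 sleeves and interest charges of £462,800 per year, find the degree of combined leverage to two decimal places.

At 18,500 units, contribution = 18,500 × £155.66 = £2,879,710.00.
Subtracting fixed costs: EBIT = £2,879,710.00 − £935,900 = £1,943,810.00. Interest = £462,800.00, so EBIT − I = £1,481,010.00.
DCL = contribution ÷ (EBIT − I) = £2,879,710.00 ÷ £1,481,010.00 = 1.9444.

1.94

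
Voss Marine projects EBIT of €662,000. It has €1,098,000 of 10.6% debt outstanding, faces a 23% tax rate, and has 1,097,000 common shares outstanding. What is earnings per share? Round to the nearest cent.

€0.38

Pre-tax income = €662,000 − €116,388.00 = €545,612.00.
Net income = €545,612.00 × (1 − 0.23) = €420,121.24.
Per share: €420,121.24 / 1,097,000 shares = €0.38.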